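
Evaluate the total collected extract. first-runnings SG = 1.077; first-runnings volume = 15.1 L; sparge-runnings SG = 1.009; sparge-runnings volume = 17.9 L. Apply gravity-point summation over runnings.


total = Σ (SG_i − 1)·1000·V_i
first = (1.077 − 1)·1000·15.1 = 1162.7000
sparge = (1.009 − 1)·1000·17.9 = 161.1000
total = 1162.7000 + 161.1000

1323.8000 gravity·L


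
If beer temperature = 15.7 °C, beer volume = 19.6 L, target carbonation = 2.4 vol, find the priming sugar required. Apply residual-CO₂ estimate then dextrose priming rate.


residual = 14.695·(0.01821 + 0.09011·e^(−0.04·T));  sugar = (target − residual)·4.0·V
residual = 14.695·(0.01821 + 0.09011·e^(−0.04·15.7)) = 0.9742
sugar = (2.4 − 0.9742)·4.0·19.6

111.7790 g


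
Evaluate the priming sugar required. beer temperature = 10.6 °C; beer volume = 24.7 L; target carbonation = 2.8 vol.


residual = 14.695·(0.01821 + 0.09011·e^(−0.04·T));  sugar = (target − residual)·4.0·V
residual = 14.695·(0.01821 + 0.09011·e^(−0.04·10.6)) = 1.1342
sugar = (2.8 − 1.1342)·4.0·24.7

164.5848 g


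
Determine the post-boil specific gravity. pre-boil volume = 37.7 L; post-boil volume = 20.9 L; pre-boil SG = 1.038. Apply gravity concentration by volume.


SG_post = 1 + (SG_pre − 1)·V_pre/V_post
pts_pre = (1.038 − 1)·1000 = 38.0000
pts_post = 38.0000·37.7/20.9 = 68.5455
SG_post = 1 + 68.5455/1000

1.0685


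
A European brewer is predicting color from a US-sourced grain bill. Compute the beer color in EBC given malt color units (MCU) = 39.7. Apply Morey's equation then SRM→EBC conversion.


SRM = 1.4922·MCU^0.6859;  EBC = SRM·1.97
SRM = 1.4922·39.7^0.6859 = 18.6396
EBC = 18.6396·1.97

36.7201 EBC


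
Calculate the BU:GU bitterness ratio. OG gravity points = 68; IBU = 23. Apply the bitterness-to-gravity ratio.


BU:GU = IBU / OG_points
BU:GU = 23 / 68

0.3382


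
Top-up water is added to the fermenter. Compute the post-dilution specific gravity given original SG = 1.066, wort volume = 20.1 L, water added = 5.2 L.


SG_new = 1 + (SG_old − 1)·V_old/(V_old + V_water)
pts = (1.066 − 1)·1000·20.1/(20.1 + 5.2) = 52.4348
SG_new = 1 + 52.4348/1000

1.0524


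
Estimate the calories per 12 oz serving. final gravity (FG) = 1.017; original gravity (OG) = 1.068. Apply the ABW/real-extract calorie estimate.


ABW = (OG−FG)·131.25·0.79/FG;  °P = 259 − 259/SG (for OG→OE and FG→AE);  RE = 0.1808·OE + 0.8192·AE;  Cal = (6.9·ABW + 4·(RE−0.1))·FG·3.55
ABW = (1.068 − 1.017)·131.25·0.79/1.017 = 5.1997
OE = 259 − 259/1.068 = 16.4906 °P
AE = 259 − 259/1.017 = 4.3294 °P
RE = 0.1808·16.4906 + 0.8192·4.3294 = 6.5282 °P
Cal = (6.9·5.1997 + 4·(6.5282−0.1))·1.017·3.55

222.3626 kcal


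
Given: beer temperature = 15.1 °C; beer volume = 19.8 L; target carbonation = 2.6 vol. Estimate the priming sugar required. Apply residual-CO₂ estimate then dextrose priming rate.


residual = 14.695·(0.01821 + 0.09011·e^(−0.04·T));  sugar = (target − residual)·4.0·V
residual = 14.695·(0.01821 + 0.09011·e^(−0.04·15.1)) = 0.9914
sugar = (2.6 − 0.9914)·4.0·19.8

127.4001 g


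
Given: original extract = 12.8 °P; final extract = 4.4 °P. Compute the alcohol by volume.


SG = 259/(259 − P);  ABV = (OG − FG)·131.25
OG = 259/(259 − 12.8) = 1.0520
FG = 259/(259 − 4.4) = 1.0173
ABV = (1.0520 − 1.0173)·131.25

4.5555 % ABV


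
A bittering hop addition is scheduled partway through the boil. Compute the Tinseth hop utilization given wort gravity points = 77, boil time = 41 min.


U = 1.65·0.000125^(GP/1000) · (1 − e^(−0.04·t))/4.15
bigness = 1.65·0.000125^(77/1000) = 0.8259
boil_factor = (1 − e^(−0.04·41))/4.15 = 0.1942
U = 0.8259 · 0.1942

0.1604


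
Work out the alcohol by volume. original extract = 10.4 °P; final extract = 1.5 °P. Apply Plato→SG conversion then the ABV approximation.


SG = 259/(259 − P);  ABV = (OG − FG)·131.25
OG = 259/(259 − 10.4) = 1.0418
FG = 259/(259 − 1.5) = 1.0058
ABV = (1.0418 − 1.0058)·131.25

4.7262 % ABV


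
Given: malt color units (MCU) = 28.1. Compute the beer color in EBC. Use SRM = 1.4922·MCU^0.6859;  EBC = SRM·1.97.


SRM = 1.4922·28.1^0.6859 = 14.7060
EBC = 14.7060·1.97

28.9708 EBC


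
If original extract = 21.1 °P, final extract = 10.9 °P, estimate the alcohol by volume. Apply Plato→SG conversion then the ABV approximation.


SG = 259/(259 − P);  ABV = (OG − FG)·131.25
OG = 259/(259 − 21.1) = 1.0887
FG = 259/(259 − 10.9) = 1.0439
ABV = (1.0887 − 1.0439)·131.25

5.8746 % ABV


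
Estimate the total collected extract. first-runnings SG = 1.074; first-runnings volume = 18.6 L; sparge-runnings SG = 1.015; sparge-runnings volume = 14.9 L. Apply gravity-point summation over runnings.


total = Σ (SG_i − 1)·1000·V_i
first = (1.074 − 1)·1000·18.6 = 1376.4000
sparge = (1.015 − 1)·1000·14.9 = 223.5000
total = 1376.4000 + 223.5000

1599.9000 gravity·L


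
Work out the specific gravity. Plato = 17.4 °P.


SG = 259/(259 − P)
SG = 259/(259 − 17.4)

1.0720


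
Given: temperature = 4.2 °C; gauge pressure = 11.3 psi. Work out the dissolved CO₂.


vols = (P + 14.695)·(0.01821 + 0.09011·e^(−0.04·T))
vols = (11.3 + 14.695)·(0.01821 + 0.09011·e^(−0.04·4.2))

2.4535 volumes


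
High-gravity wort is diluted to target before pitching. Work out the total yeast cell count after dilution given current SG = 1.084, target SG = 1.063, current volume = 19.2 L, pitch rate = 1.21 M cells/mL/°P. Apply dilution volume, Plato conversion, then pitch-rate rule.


V_w = V·((SG_c−1)/(SG_t−1)−1);  °P = 259 − 259/SG_t;  cells = rate·(V+V_w)·°P
V_w = 19.2·((1.084−1)/(1.063−1)−1) = 6.4000
V_final = 19.2 + 6.4000 = 25.6000
°P = 259 − 259/1.063 = 15.3500
cells = 1.21·25.6000·15.3500

475.4801 billion cells


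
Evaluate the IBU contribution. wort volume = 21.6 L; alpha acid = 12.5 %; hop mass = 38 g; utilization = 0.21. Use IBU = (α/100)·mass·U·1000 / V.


IBU = (12.5/100)·38·0.21·1000 / 21.6

46.1806 IBU


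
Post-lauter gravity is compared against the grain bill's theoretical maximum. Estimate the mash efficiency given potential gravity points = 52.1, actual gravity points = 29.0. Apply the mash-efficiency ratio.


efficiency = actual / potential × 100
efficiency = 29.0 / 52.1 × 100

55.6622 %


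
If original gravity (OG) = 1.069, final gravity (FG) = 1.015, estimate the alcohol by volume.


ABV = (OG − FG) · 131.25
ABV = (1.069 − 1.015) · 131.25

7.0875 % ABV


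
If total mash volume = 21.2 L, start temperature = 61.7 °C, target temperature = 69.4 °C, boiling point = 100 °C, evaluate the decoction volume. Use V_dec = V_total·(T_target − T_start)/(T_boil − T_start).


V_dec = 21.2·(69.4 − 61.7)/(100 − 61.7)

4.2621 L


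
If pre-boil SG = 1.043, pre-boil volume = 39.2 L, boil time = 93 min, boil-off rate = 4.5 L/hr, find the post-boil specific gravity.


V_post = V_pre − rate·(t/60);  SG_post = 1 + (SG_pre−1)·V_pre/V_post
V_post = 39.2 − 4.5·(93/60) = 32.2250
SG_post = 1 + (1.043 − 1)·39.2/32.2250

1.0523


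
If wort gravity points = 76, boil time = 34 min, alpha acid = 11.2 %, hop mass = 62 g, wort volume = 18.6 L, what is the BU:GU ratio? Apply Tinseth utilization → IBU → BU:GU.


U = 1.65·0.000125^(GP/1000)·(1−e^(−0.04t))/4.15;  IBU = (α/100)·m·U·1000/V;  BU:GU = IBU/GP
U = 1.65·0.000125^(76/1000)·(1−e^(−0.04·34))/4.15 = 0.1493
IBU = (11.2/100)·62·0.1493·1000/18.6 = 55.7295
BU:GU = 55.7295/76

0.7333


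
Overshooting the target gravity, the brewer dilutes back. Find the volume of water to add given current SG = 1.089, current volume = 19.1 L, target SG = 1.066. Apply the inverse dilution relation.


V_water = V·((SG_curr − 1)/(SG_target − 1) − 1)
V_water = 19.1·((1.089 − 1)/(1.066 − 1) − 1)

6.6561 L


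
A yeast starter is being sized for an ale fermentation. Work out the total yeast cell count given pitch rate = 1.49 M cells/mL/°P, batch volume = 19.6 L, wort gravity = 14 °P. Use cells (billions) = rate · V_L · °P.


cells = 1.49 · 19.6 · 14

408.8560 billion cells


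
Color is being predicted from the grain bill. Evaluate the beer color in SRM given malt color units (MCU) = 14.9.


SRM = 1.4922 · MCU^0.6859
SRM = 1.4922 · 14.9^0.6859

9.5173 SRM


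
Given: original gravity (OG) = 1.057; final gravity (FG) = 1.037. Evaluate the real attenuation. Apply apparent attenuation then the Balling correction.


AA = (OG−FG)/(OG−1)·100;  RA = AA·0.8192
AA = (1.057 − 1.037)/(1.057 − 1)·100 = 35.0877
RA = 35.0877·0.8192

28.7439 %


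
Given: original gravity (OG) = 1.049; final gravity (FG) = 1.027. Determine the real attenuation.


AA = (OG−FG)/(OG−1)·100;  RA = AA·0.8192
AA = (1.049 − 1.027)/(1.049 − 1)·100 = 44.8980
RA = 44.8980·0.8192

36.7804 %


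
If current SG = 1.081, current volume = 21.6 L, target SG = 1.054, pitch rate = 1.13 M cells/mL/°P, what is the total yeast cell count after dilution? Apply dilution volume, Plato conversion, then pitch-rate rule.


V_w = V·((SG_c−1)/(SG_t−1)−1);  °P = 259 − 259/SG_t;  cells = rate·(V+V_w)·°P
V_w = 21.6·((1.081−1)/(1.054−1)−1) = 10.8000
V_final = 21.6 + 10.8000 = 32.4000
°P = 259 − 259/1.054 = 13.2694
cells = 1.13·32.4000·13.2694

485.8211 billion cells


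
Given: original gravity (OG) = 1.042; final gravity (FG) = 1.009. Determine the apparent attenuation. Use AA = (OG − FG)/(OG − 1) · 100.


AA = (1.042 − 1.009)/(1.042 − 1) · 100

78.5714 %


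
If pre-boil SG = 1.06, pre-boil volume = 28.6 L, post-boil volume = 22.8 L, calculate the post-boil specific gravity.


SG_post = 1 + (SG_pre − 1)·V_pre/V_post
pts_pre = (1.06 − 1)·1000 = 60.0000
pts_post = 60.0000·28.6/22.8 = 75.2632
SG_post = 1 + 75.2632/1000

1.0753


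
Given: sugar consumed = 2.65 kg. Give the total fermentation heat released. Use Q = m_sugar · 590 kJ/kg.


Q = 2.65 · 590

1563.5000 kJ


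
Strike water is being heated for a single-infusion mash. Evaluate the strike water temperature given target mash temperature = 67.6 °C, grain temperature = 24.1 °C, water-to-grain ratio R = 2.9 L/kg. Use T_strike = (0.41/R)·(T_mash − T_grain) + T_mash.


T_strike = (0.41/2.9)·(67.6 − 24.1) + 67.6

73.7500 °C


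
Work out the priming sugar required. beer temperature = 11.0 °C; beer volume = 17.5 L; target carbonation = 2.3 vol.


residual = 14.695·(0.01821 + 0.09011·e^(−0.04·T));  sugar = (target − residual)·4.0·V
residual = 14.695·(0.01821 + 0.09011·e^(−0.04·11.0)) = 1.1204
sugar = (2.3 − 1.1204)·4.0·17.5

82.5715 g


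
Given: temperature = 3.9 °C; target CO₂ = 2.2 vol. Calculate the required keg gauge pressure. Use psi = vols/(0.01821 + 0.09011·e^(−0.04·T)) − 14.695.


psi = 2.2/(0.01821 + 0.09011·e^(−0.04·3.9)) − 14.695

8.3889 psi


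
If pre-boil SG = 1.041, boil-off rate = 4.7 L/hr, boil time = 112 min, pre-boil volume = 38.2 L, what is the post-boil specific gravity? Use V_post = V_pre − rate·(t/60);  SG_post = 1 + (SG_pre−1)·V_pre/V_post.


V_post = 38.2 − 4.7·(112/60) = 29.4267
SG_post = 1 + (1.041 − 1)·38.2/29.4267

1.0532


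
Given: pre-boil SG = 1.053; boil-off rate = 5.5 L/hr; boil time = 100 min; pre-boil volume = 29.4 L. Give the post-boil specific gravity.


V_post = V_pre − rate·(t/60);  SG_post = 1 + (SG_pre−1)·V_pre/V_post
V_post = 29.4 − 5.5·(100/60) = 20.2333
SG_post = 1 + (1.053 − 1)·29.4/20.2333

1.0770


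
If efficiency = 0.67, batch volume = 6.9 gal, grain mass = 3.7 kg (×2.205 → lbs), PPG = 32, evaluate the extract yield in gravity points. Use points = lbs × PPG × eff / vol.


lbs = 3.7 × 2.205 = 8.1585
points = 8.1585 × 32 × 0.67 / 6.9

25.3505 points


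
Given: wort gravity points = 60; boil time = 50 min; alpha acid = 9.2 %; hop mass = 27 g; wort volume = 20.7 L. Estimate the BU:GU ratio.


U = 1.65·0.000125^(GP/1000)·(1−e^(−0.04t))/4.15;  IBU = (α/100)·m·U·1000/V;  BU:GU = IBU/GP
U = 1.65·0.000125^(60/1000)·(1−e^(−0.04·50))/4.15 = 0.2005
IBU = (9.2/100)·27·0.2005·1000/20.7 = 24.0591
BU:GU = 24.0591/60

0.4010


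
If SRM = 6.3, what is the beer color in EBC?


EBC = SRM · 1.97
EBC = 6.3 · 1.97

12.4110 EBC


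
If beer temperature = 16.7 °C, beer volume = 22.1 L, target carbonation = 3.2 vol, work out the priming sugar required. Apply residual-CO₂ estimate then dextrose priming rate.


residual = 14.695·(0.01821 + 0.09011·e^(−0.04·T));  sugar = (target − residual)·4.0·V
residual = 14.695·(0.01821 + 0.09011·e^(−0.04·16.7)) = 0.9465
sugar = (3.2 − 0.9465)·4.0·22.1

199.2059 g


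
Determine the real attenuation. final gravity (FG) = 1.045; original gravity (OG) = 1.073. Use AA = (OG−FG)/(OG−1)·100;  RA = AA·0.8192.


AA = (1.073 − 1.045)/(1.073 − 1)·100 = 38.3562
RA = 38.3562·0.8192

31.4214 %


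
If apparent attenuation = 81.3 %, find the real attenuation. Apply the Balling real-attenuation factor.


RA = AA · 0.8192
RA = 81.3 · 0.8192

66.6010 %


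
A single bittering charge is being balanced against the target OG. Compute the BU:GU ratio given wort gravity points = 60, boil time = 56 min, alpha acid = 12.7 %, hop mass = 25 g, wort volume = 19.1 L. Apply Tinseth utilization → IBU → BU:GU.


U = 1.65·0.000125^(GP/1000)·(1−e^(−0.04t))/4.15;  IBU = (α/100)·m·U·1000/V;  BU:GU = IBU/GP
U = 1.65·0.000125^(60/1000)·(1−e^(−0.04·56))/4.15 = 0.2072
IBU = (12.7/100)·25·0.2072·1000/19.1 = 34.4410
BU:GU = 34.4410/60

0.5740


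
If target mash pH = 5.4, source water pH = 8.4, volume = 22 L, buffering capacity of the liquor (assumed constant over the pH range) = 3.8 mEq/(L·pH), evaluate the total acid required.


acid = buffering capacity · (pH_source − pH_target) · V
acid = 3.8 · (8.4 − 5.4) · 22

250.8000 mEq


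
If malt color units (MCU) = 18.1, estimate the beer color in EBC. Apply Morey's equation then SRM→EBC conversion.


SRM = 1.4922·MCU^0.6859;  EBC = SRM·1.97
SRM = 1.4922·18.1^0.6859 = 10.8760
EBC = 10.8760·1.97

21.4257 EBC


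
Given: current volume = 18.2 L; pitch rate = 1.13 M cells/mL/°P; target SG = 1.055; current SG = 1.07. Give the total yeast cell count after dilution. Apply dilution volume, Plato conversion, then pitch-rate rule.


V_w = V·((SG_c−1)/(SG_t−1)−1);  °P = 259 − 259/SG_t;  cells = rate·(V+V_w)·°P
V_w = 18.2·((1.07−1)/(1.055−1)−1) = 4.9636
V_final = 18.2 + 4.9636 = 23.1636
°P = 259 − 259/1.055 = 13.5024
cells = 1.13·23.1636·13.5024

353.4233 billion cells


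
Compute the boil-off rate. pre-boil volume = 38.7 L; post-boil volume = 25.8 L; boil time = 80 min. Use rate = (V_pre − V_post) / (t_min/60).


rate = (38.7 − 25.8) / (80/60)

9.6750 L/hr


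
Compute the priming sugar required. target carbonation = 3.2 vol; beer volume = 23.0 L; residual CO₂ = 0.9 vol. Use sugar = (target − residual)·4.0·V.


sugar = (3.2 − 0.9)·4.0·23.0

211.6000 g


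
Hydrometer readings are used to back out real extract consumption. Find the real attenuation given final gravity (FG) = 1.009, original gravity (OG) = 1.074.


AA = (OG−FG)/(OG−1)·100;  RA = AA·0.8192
AA = (1.074 − 1.009)/(1.074 − 1)·100 = 87.8378
RA = 87.8378·0.8192

71.9568 %


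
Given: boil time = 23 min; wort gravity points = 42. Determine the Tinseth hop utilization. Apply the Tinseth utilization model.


U = 1.65·0.000125^(GP/1000) · (1 − e^(−0.04·t))/4.15
bigness = 1.65·0.000125^(42/1000) = 1.1312
boil_factor = (1 − e^(−0.04·23))/4.15 = 0.1449
U = 1.1312 · 0.1449

0.1640


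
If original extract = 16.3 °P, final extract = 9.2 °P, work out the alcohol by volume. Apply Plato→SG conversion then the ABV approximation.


SG = 259/(259 − P);  ABV = (OG − FG)·131.25
OG = 259/(259 − 16.3) = 1.0672
FG = 259/(259 − 9.2) = 1.0368
ABV = (1.0672 − 1.0368)·131.25

3.9810 % ABV


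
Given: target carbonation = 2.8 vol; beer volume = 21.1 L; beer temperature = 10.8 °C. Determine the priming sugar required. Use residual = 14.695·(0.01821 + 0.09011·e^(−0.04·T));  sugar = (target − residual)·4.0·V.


residual = 14.695·(0.01821 + 0.09011·e^(−0.04·10.8)) = 1.1273
sugar = (2.8 − 1.1273)·4.0·21.1

141.1795 g


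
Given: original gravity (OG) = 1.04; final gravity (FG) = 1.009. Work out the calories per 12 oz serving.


ABW = (OG−FG)·131.25·0.79/FG;  °P = 259 − 259/SG (for OG→OE and FG→AE);  RE = 0.1808·OE + 0.8192·AE;  Cal = (6.9·ABW + 4·(RE−0.1))·FG·3.55
ABW = (1.04 − 1.009)·131.25·0.79/1.009 = 3.1856
OE = 259 − 259/1.04 = 9.9615 °P
AE = 259 − 259/1.009 = 2.3102 °P
RE = 0.1808·9.9615 + 0.8192·2.3102 = 3.6936 °P
Cal = (6.9·3.1856 + 4·(3.6936−0.1))·1.009·3.55

130.2225 kcal


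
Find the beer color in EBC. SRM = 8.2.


EBC = SRM · 1.97
EBC = 8.2 · 1.97

16.1540 EBC


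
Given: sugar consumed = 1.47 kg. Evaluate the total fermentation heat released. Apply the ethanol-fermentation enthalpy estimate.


Q = m_sugar · 590 kJ/kg
Q = 1.47 · 590

867.3000 kJ


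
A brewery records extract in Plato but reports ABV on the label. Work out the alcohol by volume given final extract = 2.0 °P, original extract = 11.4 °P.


SG = 259/(259 − P);  ABV = (OG − FG)·131.25
OG = 259/(259 − 11.4) = 1.0460
FG = 259/(259 − 2.0) = 1.0078
ABV = (1.0460 − 1.0078)·131.25

5.0216 % ABV


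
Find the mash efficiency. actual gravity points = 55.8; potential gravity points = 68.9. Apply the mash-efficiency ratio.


efficiency = actual / potential × 100
efficiency = 55.8 / 68.9 × 100

80.9869 %


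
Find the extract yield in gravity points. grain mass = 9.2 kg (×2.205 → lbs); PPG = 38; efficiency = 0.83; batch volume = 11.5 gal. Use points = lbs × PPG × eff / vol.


lbs = 9.2 × 2.205 = 20.2860
points = 20.2860 × 38 × 0.83 / 11.5

55.6366 points


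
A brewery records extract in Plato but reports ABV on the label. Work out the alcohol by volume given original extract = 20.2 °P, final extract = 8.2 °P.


SG = 259/(259 − P);  ABV = (OG − FG)·131.25
OG = 259/(259 − 20.2) = 1.0846
FG = 259/(259 − 8.2) = 1.0327
ABV = (1.0846 − 1.0327)·131.25

6.8111 % ABV


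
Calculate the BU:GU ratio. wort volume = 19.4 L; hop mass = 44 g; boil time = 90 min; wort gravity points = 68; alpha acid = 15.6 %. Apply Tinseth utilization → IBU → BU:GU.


U = 1.65·0.000125^(GP/1000)·(1−e^(−0.04t))/4.15;  IBU = (α/100)·m·U·1000/V;  BU:GU = IBU/GP
U = 1.65·0.000125^(68/1000)·(1−e^(−0.04·90))/4.15 = 0.2099
IBU = (15.6/100)·44·0.2099·1000/19.4 = 74.2625
BU:GU = 74.2625/68

1.0921


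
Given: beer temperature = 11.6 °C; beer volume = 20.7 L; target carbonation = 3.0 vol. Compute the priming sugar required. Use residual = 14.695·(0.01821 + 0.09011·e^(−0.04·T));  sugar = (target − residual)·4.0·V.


residual = 14.695·(0.01821 + 0.09011·e^(−0.04·11.6)) = 1.1002
sugar = (3.0 − 1.1002)·4.0·20.7

157.3048 g


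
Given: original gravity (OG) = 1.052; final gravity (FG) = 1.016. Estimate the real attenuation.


AA = (OG−FG)/(OG−1)·100;  RA = AA·0.8192
AA = (1.052 − 1.016)/(1.052 − 1)·100 = 69.2308
RA = 69.2308·0.8192

56.7138 %


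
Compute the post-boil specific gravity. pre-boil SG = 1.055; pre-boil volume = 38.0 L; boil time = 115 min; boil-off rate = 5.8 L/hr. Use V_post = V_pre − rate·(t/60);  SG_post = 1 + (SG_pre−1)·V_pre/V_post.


V_post = 38.0 − 5.8·(115/60) = 26.8833
SG_post = 1 + (1.055 − 1)·38.0/26.8833

1.0777


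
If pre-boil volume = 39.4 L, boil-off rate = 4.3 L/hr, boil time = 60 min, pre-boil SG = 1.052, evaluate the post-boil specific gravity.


V_post = V_pre − rate·(t/60);  SG_post = 1 + (SG_pre−1)·V_pre/V_post
V_post = 39.4 − 4.3·(60/60) = 35.1000
SG_post = 1 + (1.052 − 1)·39.4/35.1000

1.0584


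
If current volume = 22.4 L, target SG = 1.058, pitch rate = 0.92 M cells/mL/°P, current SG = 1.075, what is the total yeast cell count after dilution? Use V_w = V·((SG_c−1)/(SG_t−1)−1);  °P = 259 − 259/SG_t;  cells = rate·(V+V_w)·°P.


V_w = 22.4·((1.075−1)/(1.058−1)−1) = 6.5655
V_final = 22.4 + 6.5655 = 28.9655
°P = 259 − 259/1.058 = 14.1985
cells = 0.92·28.9655·14.1985

378.3652 billion cells


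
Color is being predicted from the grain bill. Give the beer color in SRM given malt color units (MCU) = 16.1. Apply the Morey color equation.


SRM = 1.4922 · MCU^0.6859
SRM = 1.4922 · 16.1^0.6859

10.0367 SRM


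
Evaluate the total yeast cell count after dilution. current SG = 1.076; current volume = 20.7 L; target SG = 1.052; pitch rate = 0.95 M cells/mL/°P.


V_w = V·((SG_c−1)/(SG_t−1)−1);  °P = 259 − 259/SG_t;  cells = rate·(V+V_w)·°P
V_w = 20.7·((1.076−1)/(1.052−1)−1) = 9.5538
V_final = 20.7 + 9.5538 = 30.2538
°P = 259 − 259/1.052 = 12.8023
cells = 0.95·30.2538·12.8023

367.9523 billion cells


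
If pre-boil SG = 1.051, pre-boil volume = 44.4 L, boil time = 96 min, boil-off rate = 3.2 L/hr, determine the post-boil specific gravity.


V_post = V_pre − rate·(t/60);  SG_post = 1 + (SG_pre−1)·V_pre/V_post
V_post = 44.4 − 3.2·(96/60) = 39.2800
SG_post = 1 + (1.051 − 1)·44.4/39.2800

1.0576


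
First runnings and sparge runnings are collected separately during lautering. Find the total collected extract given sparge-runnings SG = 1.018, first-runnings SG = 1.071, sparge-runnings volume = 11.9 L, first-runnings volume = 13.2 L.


total = Σ (SG_i − 1)·1000·V_i
first = (1.071 − 1)·1000·13.2 = 937.2000
sparge = (1.018 − 1)·1000·11.9 = 214.2000
total = 937.2000 + 214.2000

1151.4000 gravity·L


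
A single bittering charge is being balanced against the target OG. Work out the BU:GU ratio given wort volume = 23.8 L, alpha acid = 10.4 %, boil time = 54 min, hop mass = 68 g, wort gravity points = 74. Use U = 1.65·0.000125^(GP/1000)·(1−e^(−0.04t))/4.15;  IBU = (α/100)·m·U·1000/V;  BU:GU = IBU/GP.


U = 1.65·0.000125^(74/1000)·(1−e^(−0.04·54))/4.15 = 0.1809
IBU = (10.4/100)·68·0.1809·1000/23.8 = 53.7472
BU:GU = 53.7472/74

0.7263


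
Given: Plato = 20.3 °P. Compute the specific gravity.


SG = 259/(259 − P)
SG = 259/(259 − 20.3)

1.0850


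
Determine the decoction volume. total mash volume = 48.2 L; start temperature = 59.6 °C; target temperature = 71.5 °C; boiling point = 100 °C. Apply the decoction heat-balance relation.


V_dec = V_total·(T_target − T_start)/(T_boil − T_start)
V_dec = 48.2·(71.5 − 59.6)/(100 − 59.6)

14.1975 L


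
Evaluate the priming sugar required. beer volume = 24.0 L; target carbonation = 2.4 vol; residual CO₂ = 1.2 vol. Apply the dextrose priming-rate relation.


sugar = (target − residual)·4.0·V
sugar = (2.4 − 1.2)·4.0·24.0

115.2000 g


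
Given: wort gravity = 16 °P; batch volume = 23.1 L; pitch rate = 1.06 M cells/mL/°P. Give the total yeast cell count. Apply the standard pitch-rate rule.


cells (billions) = rate · V_L · °P
cells = 1.06 · 23.1 · 16

391.7760 billion cells


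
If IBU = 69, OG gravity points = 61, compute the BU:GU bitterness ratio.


BU:GU = IBU / OG_points
BU:GU = 69 / 61

1.1311


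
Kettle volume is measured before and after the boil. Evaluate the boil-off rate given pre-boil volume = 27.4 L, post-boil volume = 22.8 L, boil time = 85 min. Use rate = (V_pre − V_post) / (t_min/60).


rate = (27.4 − 22.8) / (85/60)

3.2471 L/hr


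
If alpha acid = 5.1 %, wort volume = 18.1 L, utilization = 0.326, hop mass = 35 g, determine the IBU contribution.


IBU = (α/100)·mass·U·1000 / V
IBU = (5.1/100)·35·0.326·1000 / 18.1

32.1497 IBU


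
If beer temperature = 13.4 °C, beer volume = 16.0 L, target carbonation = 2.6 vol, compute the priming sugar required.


residual = 14.695·(0.01821 + 0.09011·e^(−0.04·T));  sugar = (target − residual)·4.0·V
residual = 14.695·(0.01821 + 0.09011·e^(−0.04·13.4)) = 1.0423
sugar = (2.6 − 1.0423)·4.0·16.0

99.6900 g


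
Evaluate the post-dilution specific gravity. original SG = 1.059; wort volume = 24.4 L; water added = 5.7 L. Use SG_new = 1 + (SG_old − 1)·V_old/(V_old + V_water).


pts = (1.059 − 1)·1000·24.4/(24.4 + 5.7) = 47.8272
SG_new = 1 + 47.8272/1000

1.0478


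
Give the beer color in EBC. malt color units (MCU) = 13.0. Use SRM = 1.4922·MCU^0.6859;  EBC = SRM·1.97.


SRM = 1.4922·13.0^0.6859 = 8.6672
EBC = 8.6672·1.97

17.0745 EBC


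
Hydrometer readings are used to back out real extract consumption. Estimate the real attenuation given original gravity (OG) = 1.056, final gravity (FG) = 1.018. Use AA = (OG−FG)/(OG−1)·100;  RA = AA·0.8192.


AA = (1.056 − 1.018)/(1.056 − 1)·100 = 67.8571
RA = 67.8571·0.8192

55.5886 %


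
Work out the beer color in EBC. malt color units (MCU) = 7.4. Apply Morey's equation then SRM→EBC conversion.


SRM = 1.4922·MCU^0.6859;  EBC = SRM·1.97
SRM = 1.4922·7.4^0.6859 = 5.8889
EBC = 5.8889·1.97

11.6011 EBC


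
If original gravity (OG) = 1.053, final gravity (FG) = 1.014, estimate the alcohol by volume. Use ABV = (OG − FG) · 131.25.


ABV = (1.053 − 1.014) · 131.25

5.1187 % ABV


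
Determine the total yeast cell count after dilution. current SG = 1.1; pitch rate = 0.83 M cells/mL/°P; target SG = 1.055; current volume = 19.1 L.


V_w = V·((SG_c−1)/(SG_t−1)−1);  °P = 259 − 259/SG_t;  cells = rate·(V+V_w)·°P
V_w = 19.1·((1.1−1)/(1.055−1)−1) = 15.6273
V_final = 19.1 + 15.6273 = 34.7273
°P = 259 − 259/1.055 = 13.5024
cells = 0.83·34.7273·13.5024

389.1874 billion cells


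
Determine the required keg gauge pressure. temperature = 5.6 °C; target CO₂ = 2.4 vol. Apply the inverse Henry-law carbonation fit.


psi = vols/(0.01821 + 0.09011·e^(−0.04·T)) − 14.695
psi = 2.4/(0.01821 + 0.09011·e^(−0.04·5.6)) − 14.695

11.9018 psi


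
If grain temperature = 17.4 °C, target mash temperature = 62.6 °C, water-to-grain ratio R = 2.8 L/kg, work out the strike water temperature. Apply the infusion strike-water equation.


T_strike = (0.41/R)·(T_mash − T_grain) + T_mash
T_strike = (0.41/2.8)·(62.6 − 17.4) + 62.6

69.2186 °C


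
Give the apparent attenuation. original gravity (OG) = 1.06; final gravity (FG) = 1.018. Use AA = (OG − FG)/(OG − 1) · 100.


AA = (1.06 − 1.018)/(1.06 − 1) · 100

70.0000 %


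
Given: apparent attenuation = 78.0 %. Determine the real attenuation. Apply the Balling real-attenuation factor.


RA = AA · 0.8192
RA = 78.0 · 0.8192

63.8976 %


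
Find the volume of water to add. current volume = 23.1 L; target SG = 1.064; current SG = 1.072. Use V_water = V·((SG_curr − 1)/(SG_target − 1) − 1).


V_water = 23.1·((1.072 − 1)/(1.064 − 1) − 1)

2.8875 L


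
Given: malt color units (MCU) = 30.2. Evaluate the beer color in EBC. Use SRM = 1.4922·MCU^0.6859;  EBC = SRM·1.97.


SRM = 1.4922·30.2^0.6859 = 15.4513
EBC = 15.4513·1.97

30.4390 EBC


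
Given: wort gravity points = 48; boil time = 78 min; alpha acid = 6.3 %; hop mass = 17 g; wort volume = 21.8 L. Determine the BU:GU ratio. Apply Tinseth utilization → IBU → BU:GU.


U = 1.65·0.000125^(GP/1000)·(1−e^(−0.04t))/4.15;  IBU = (α/100)·m·U·1000/V;  BU:GU = IBU/GP
U = 1.65·0.000125^(48/1000)·(1−e^(−0.04·78))/4.15 = 0.2469
IBU = (6.3/100)·17·0.2469·1000/21.8 = 12.1285
BU:GU = 12.1285/48

0.2527


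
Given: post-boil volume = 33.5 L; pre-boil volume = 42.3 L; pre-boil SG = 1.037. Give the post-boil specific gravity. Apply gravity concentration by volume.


SG_post = 1 + (SG_pre − 1)·V_pre/V_post
pts_pre = (1.037 − 1)·1000 = 37.0000
pts_post = 37.0000·42.3/33.5 = 46.7194
SG_post = 1 + 46.7194/1000

1.0467


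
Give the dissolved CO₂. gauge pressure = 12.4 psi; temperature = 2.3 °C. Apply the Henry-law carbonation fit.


vols = (P + 14.695)·(0.01821 + 0.09011·e^(−0.04·T))
vols = (12.4 + 14.695)·(0.01821 + 0.09011·e^(−0.04·2.3))

2.7203 volumes


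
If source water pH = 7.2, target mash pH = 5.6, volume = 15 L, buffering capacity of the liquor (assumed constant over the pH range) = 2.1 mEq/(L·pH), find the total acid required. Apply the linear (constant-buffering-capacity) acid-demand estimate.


acid = buffering capacity · (pH_source − pH_target) · V
acid = 2.1 · (7.2 − 5.6) · 15

50.4000 mEq


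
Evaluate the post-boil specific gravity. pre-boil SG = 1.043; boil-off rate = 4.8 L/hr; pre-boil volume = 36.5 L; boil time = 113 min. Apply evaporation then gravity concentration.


V_post = V_pre − rate·(t/60);  SG_post = 1 + (SG_pre−1)·V_pre/V_post
V_post = 36.5 − 4.8·(113/60) = 27.4600
SG_post = 1 + (1.043 − 1)·36.5/27.4600

1.0572


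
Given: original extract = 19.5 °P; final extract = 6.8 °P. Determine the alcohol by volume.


SG = 259/(259 − P);  ABV = (OG − FG)·131.25
OG = 259/(259 − 19.5) = 1.0814
FG = 259/(259 − 6.8) = 1.0270
ABV = (1.0814 − 1.0270)·131.25

7.1475 % ABV


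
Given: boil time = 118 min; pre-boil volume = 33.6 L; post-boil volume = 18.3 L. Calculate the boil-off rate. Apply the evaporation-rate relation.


rate = (V_pre − V_post) / (t_min/60)
rate = (33.6 − 18.3) / (118/60)

7.7797 L/hr


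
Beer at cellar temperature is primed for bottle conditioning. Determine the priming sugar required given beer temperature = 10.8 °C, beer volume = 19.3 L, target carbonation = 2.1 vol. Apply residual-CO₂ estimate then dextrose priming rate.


residual = 14.695·(0.01821 + 0.09011·e^(−0.04·T));  sugar = (target − residual)·4.0·V
residual = 14.695·(0.01821 + 0.09011·e^(−0.04·10.8)) = 1.1273
sugar = (2.1 − 1.1273)·4.0·19.3

75.0957 g


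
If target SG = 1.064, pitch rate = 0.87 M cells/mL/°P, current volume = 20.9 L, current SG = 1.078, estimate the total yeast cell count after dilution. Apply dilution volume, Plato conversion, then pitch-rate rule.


V_w = V·((SG_c−1)/(SG_t−1)−1);  °P = 259 − 259/SG_t;  cells = rate·(V+V_w)·°P
V_w = 20.9·((1.078−1)/(1.064−1)−1) = 4.5719
V_final = 20.9 + 4.5719 = 25.4719
°P = 259 − 259/1.064 = 15.5789
cells = 0.87·25.4719·15.5789

345.2378 billion cells


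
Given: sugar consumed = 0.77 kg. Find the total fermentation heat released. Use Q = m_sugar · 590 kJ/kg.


Q = 0.77 · 590

454.3000 kJ


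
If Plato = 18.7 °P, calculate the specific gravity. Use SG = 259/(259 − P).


SG = 259/(259 − 18.7)

1.0778


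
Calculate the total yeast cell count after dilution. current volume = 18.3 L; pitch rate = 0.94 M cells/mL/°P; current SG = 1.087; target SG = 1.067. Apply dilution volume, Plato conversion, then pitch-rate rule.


V_w = V·((SG_c−1)/(SG_t−1)−1);  °P = 259 − 259/SG_t;  cells = rate·(V+V_w)·°P
V_w = 18.3·((1.087−1)/(1.067−1)−1) = 5.4627
V_final = 18.3 + 5.4627 = 23.7627
°P = 259 − 259/1.067 = 16.2634
cells = 0.94·23.7627·16.2634

363.2734 billion cells


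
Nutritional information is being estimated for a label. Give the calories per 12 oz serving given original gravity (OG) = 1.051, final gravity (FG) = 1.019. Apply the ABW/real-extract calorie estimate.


ABW = (OG−FG)·131.25·0.79/FG;  °P = 259 − 259/SG (for OG→OE and FG→AE);  RE = 0.1808·OE + 0.8192·AE;  Cal = (6.9·ABW + 4·(RE−0.1))·FG·3.55
ABW = (1.051 − 1.019)·131.25·0.79/1.019 = 3.2561
OE = 259 − 259/1.051 = 12.5680 °P
AE = 259 − 259/1.019 = 4.8292 °P
RE = 0.1808·12.5680 + 0.8192·4.8292 = 6.2284 °P
Cal = (6.9·3.2561 + 4·(6.2284−0.1))·1.019·3.55

169.9514 kcal


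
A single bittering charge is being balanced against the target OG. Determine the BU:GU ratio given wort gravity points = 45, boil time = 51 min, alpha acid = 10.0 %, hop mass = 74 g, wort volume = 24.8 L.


U = 1.65·0.000125^(GP/1000)·(1−e^(−0.04t))/4.15;  IBU = (α/100)·m·U·1000/V;  BU:GU = IBU/GP
U = 1.65·0.000125^(45/1000)·(1−e^(−0.04·51))/4.15 = 0.2308
IBU = (10.0/100)·74·0.2308·1000/24.8 = 68.8782
BU:GU = 68.8782/45

1.5306


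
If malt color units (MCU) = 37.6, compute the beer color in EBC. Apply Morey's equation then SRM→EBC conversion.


SRM = 1.4922·MCU^0.6859;  EBC = SRM·1.97
SRM = 1.4922·37.6^0.6859 = 17.9576
EBC = 17.9576·1.97

35.3765 EBC


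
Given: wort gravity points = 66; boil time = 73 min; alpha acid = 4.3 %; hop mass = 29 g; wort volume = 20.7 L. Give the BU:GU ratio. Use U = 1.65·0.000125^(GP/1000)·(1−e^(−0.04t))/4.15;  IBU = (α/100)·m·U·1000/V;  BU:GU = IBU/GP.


U = 1.65·0.000125^(66/1000)·(1−e^(−0.04·73))/4.15 = 0.2079
IBU = (4.3/100)·29·0.2079·1000/20.7 = 12.5213
BU:GU = 12.5213/66

0.1897


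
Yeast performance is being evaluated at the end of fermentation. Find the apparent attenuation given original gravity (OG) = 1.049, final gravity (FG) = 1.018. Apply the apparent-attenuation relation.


AA = (OG − FG)/(OG − 1) · 100
AA = (1.049 − 1.018)/(1.049 − 1) · 100

63.2653 %


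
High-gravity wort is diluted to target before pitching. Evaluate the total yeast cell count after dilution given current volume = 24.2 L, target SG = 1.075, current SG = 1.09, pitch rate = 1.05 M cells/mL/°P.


V_w = V·((SG_c−1)/(SG_t−1)−1);  °P = 259 − 259/SG_t;  cells = rate·(V+V_w)·°P
V_w = 24.2·((1.09−1)/(1.075−1)−1) = 4.8400
V_final = 24.2 + 4.8400 = 29.0400
°P = 259 − 259/1.075 = 18.0698
cells = 1.05·29.0400·18.0698

550.9833 billion cells


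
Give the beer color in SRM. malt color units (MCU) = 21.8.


SRM = 1.4922 · MCU^0.6859
SRM = 1.4922 · 21.8^0.6859

12.3559 SRM


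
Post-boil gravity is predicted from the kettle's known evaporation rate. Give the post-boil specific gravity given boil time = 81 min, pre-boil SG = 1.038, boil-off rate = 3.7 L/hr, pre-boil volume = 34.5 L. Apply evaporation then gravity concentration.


V_post = V_pre − rate·(t/60);  SG_post = 1 + (SG_pre−1)·V_pre/V_post
V_post = 34.5 − 3.7·(81/60) = 29.5050
SG_post = 1 + (1.038 − 1)·34.5/29.5050

1.0444


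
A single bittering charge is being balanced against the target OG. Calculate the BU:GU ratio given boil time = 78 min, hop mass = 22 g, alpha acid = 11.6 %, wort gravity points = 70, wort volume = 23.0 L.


U = 1.65·0.000125^(GP/1000)·(1−e^(−0.04t))/4.15;  IBU = (α/100)·m·U·1000/V;  BU:GU = IBU/GP
U = 1.65·0.000125^(70/1000)·(1−e^(−0.04·78))/4.15 = 0.2026
IBU = (11.6/100)·22·0.2026·1000/23.0 = 22.4781
BU:GU = 22.4781/70

0.3211


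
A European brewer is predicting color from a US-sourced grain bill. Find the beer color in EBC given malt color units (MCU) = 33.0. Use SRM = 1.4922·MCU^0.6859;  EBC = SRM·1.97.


SRM = 1.4922·33.0^0.6859 = 16.4201
EBC = 16.4201·1.97

32.3476 EBC


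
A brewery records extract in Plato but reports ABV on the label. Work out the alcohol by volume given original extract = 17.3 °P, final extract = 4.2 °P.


SG = 259/(259 − P);  ABV = (OG − FG)·131.25
OG = 259/(259 − 17.3) = 1.0716
FG = 259/(259 − 4.2) = 1.0165
ABV = (1.0716 − 1.0165)·131.25

7.2309 % ABV


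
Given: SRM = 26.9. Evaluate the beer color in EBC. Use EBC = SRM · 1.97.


EBC = 26.9 · 1.97

52.9930 EBC


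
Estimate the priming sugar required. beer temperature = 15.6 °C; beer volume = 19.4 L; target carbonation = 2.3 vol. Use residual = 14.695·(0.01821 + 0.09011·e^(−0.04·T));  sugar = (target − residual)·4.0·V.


residual = 14.695·(0.01821 + 0.09011·e^(−0.04·15.6)) = 0.9771
sugar = (2.3 − 0.9771)·4.0·19.4

102.6586 g


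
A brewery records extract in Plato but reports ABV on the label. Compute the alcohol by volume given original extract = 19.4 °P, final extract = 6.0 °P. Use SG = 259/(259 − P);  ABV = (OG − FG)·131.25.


OG = 259/(259 − 19.4) = 1.0810
FG = 259/(259 − 6.0) = 1.0237
ABV = (1.0810 − 1.0237)·131.25

7.5144 % ABV


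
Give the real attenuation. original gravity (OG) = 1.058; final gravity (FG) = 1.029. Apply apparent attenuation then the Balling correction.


AA = (OG−FG)/(OG−1)·100;  RA = AA·0.8192
AA = (1.058 − 1.029)/(1.058 − 1)·100 = 50.0000
RA = 50.0000·0.8192

40.9600 %


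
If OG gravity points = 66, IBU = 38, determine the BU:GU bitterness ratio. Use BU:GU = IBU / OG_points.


BU:GU = 38 / 66

0.5758


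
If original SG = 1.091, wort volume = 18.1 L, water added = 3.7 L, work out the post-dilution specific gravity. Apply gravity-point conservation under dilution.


SG_new = 1 + (SG_old − 1)·V_old/(V_old + V_water)
pts = (1.091 − 1)·1000·18.1/(18.1 + 3.7) = 75.5550
SG_new = 1 + 75.5550/1000

1.0756


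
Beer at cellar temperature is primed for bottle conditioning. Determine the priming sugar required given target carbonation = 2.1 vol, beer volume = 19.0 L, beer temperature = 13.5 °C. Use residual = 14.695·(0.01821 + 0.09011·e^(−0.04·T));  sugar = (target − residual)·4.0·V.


residual = 14.695·(0.01821 + 0.09011·e^(−0.04·13.5)) = 1.0393
sugar = (2.1 − 1.0393)·4.0·19.0

80.6169 g


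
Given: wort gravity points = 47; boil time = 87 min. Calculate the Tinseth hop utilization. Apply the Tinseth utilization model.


U = 1.65·0.000125^(GP/1000) · (1 − e^(−0.04·t))/4.15
bigness = 1.65·0.000125^(47/1000) = 1.0815
boil_factor = (1 − e^(−0.04·87))/4.15 = 0.2335
U = 1.0815 · 0.2335

0.2526


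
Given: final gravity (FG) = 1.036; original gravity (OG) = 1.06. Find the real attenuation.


AA = (OG−FG)/(OG−1)·100;  RA = AA·0.8192
AA = (1.06 − 1.036)/(1.06 − 1)·100 = 40.0000
RA = 40.0000·0.8192

32.7680 %


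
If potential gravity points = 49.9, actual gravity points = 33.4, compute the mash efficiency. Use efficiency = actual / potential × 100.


efficiency = 33.4 / 49.9 × 100

66.9339 %


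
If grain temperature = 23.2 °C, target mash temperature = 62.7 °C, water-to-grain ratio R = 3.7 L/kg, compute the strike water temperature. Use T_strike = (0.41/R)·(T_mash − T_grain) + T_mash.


T_strike = (0.41/3.7)·(62.7 − 23.2) + 62.7

67.0770 °C


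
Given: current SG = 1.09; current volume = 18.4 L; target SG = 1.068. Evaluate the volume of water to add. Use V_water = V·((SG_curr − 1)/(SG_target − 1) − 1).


V_water = 18.4·((1.09 − 1)/(1.068 − 1) − 1)

5.9529 L


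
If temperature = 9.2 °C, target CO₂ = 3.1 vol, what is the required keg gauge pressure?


psi = vols/(0.01821 + 0.09011·e^(−0.04·T)) − 14.695
psi = 3.1/(0.01821 + 0.09011·e^(−0.04·9.2)) − 14.695

23.7777 psi


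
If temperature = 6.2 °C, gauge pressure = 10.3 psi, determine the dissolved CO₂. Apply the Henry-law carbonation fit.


vols = (P + 14.695)·(0.01821 + 0.09011·e^(−0.04·T))
vols = (10.3 + 14.695)·(0.01821 + 0.09011·e^(−0.04·6.2))

2.2128 volumes


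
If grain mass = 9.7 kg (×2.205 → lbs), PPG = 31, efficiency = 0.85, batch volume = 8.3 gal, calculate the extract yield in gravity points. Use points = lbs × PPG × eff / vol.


lbs = 9.7 × 2.205 = 21.3885
points = 21.3885 × 31 × 0.85 / 8.3

67.9020 points


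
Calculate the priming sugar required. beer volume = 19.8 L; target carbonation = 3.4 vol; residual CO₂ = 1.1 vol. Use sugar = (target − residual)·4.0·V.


sugar = (3.4 − 1.1)·4.0·19.8

182.1600 g


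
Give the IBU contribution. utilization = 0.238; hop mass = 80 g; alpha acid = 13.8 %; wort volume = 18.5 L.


IBU = (α/100)·mass·U·1000 / V
IBU = (13.8/100)·80·0.238·1000 / 18.5

142.0281 IBU


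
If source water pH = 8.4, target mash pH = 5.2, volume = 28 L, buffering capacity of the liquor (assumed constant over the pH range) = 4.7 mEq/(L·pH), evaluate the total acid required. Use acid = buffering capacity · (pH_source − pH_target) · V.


acid = 4.7 · (8.4 − 5.2) · 28

421.1200 mEq
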